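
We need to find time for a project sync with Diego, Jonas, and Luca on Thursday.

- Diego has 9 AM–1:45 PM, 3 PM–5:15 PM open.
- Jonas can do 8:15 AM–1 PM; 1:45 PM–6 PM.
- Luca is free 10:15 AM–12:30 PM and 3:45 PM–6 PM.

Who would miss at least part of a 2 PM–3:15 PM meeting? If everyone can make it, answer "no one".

Diego: not fully free for 14:00-15:15. Jonas: free for 14:00-15:15. Luca: not fully free for 14:00-15:15.

Diego, Luca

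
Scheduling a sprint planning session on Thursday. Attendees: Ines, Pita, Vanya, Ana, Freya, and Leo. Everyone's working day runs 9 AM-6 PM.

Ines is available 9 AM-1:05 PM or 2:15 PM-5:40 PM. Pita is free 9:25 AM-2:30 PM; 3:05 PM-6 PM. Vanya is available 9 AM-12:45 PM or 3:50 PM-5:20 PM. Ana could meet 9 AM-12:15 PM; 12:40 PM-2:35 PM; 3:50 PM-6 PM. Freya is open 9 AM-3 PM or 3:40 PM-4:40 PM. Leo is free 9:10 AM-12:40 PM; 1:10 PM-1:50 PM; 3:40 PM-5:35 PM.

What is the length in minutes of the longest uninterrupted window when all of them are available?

Ines ∩ Pita: 09:25-13:05, 14:15-14:30, 15:05-17:40.
Ines ∩ Pita ∩ Vanya: 09:25-12:45, 15:50-17:20.
Ines ∩ Pita ∩ Vanya ∩ Ana: 09:25-12:15, 12:40-12:45, 15:50-17:20.
Ines ∩ Pita ∩ Vanya ∩ Ana ∩ Freya: 09:25-12:15, 12:40-12:45, 15:50-16:40.
Ines ∩ Pita ∩ Vanya ∩ Ana ∩ Freya ∩ Leo: 09:25-12:15, 15:50-16:40.
The longest is 09:25-12:15 at 170 minutes.

170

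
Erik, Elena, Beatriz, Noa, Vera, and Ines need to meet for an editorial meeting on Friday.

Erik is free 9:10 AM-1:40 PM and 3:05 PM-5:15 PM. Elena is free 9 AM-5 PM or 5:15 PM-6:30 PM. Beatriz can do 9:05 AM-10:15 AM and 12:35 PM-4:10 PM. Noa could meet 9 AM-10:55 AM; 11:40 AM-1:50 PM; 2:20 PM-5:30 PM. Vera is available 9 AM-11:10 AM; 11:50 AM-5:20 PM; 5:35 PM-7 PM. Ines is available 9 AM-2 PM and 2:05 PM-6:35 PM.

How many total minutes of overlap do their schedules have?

Erik ∩ Elena: 09:10-13:40, 15:05-17:00.
Erik ∩ Elena ∩ Beatriz: 09:10-10:15, 12:35-13:40, 15:05-16:10.
Erik ∩ Elena ∩ Beatriz ∩ Noa: 09:10-10:15, 12:35-13:40, 15:05-16:10.
Erik ∩ Elena ∩ Beatriz ∩ Noa ∩ Vera: 09:10-10:15, 12:35-13:40, 15:05-16:10.
Erik ∩ Elena ∩ Beatriz ∩ Noa ∩ Vera ∩ Ines: 09:10-10:15, 12:35-13:40, 15:05-16:10.
Summing the common windows: 65 + 65 + 65 = 195 minutes.

195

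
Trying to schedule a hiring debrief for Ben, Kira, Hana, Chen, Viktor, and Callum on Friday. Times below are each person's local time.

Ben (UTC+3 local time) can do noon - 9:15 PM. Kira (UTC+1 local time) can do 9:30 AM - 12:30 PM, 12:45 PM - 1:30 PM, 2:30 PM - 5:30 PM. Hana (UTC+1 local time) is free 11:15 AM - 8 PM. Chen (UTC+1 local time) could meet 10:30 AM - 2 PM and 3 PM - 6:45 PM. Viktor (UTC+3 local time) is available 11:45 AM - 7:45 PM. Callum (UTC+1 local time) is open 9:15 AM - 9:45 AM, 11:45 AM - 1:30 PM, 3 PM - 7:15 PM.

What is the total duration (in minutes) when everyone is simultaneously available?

Ben in UTC: 09:00-18:15 (subtract 3h to convert from UTC+3).
Kira in UTC: 08:30-11:30, 11:45-12:30, 13:30-16:30 (subtract 1h to convert from UTC+1).
Hana in UTC: 10:15-19:00 (subtract 1h to convert from UTC+1).
Chen in UTC: 09:30-13:00, 14:00-17:45 (subtract 1h to convert from UTC+1).
Viktor in UTC: 08:45-16:45 (subtract 3h to convert from UTC+3).
Callum in UTC: 08:15-08:45, 10:45-12:30, 14:00-18:15 (subtract 1h to convert from UTC+1).
Ben ∩ Kira: 09:00-11:30, 11:45-12:30, 13:30-16:30.
Ben ∩ Kira ∩ Hana: 10:15-11:30, 11:45-12:30, 13:30-16:30.
Ben ∩ Kira ∩ Hana ∩ Chen: 10:15-11:30, 11:45-12:30, 14:00-16:30.
Ben ∩ Kira ∩ Hana ∩ Chen ∩ Viktor: 10:15-11:30, 11:45-12:30, 14:00-16:30.
Ben ∩ Kira ∩ Hana ∩ Chen ∩ Viktor ∩ Callum: 10:45-11:30, 11:45-12:30, 14:00-16:30.
Summing the common windows: 45 + 45 + 150 = 240 minutes.

240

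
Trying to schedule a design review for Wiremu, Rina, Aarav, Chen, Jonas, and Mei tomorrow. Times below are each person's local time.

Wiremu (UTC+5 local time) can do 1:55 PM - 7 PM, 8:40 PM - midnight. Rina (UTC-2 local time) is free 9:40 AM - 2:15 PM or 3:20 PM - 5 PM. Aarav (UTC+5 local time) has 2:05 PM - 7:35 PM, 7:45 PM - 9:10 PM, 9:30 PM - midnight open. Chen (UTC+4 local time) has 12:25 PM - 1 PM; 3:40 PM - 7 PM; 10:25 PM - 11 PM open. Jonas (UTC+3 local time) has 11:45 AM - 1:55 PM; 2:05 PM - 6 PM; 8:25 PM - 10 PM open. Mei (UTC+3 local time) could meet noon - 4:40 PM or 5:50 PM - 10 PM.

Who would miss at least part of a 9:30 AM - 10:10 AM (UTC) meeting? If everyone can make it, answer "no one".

Wiremu in UTC: 08:55-14:00, 15:40-19:00 (subtract 5h to convert from UTC+5).
Rina in UTC: 11:40-16:15, 17:20-19:00 (add 2h to convert from UTC-2).
Aarav in UTC: 09:05-14:35, 14:45-16:10, 16:30-19:00 (subtract 5h to convert from UTC+5).
Chen in UTC: 08:25-09:00, 11:40-15:00, 18:25-19:00 (subtract 4h to convert from UTC+4).
Jonas in UTC: 08:45-10:55, 11:05-15:00, 17:25-19:00 (subtract 3h to convert from UTC+3).
Mei in UTC: 09:00-13:40, 14:50-19:00 (subtract 3h to convert from UTC+3).
Wiremu: free for 09:30-10:10. Rina: not fully free for 09:30-10:10. Aarav: free for 09:30-10:10. Chen: not fully free for 09:30-10:10. Jonas: free for 09:30-10:10. Mei: free for 09:30-10:10.

Chen, Rina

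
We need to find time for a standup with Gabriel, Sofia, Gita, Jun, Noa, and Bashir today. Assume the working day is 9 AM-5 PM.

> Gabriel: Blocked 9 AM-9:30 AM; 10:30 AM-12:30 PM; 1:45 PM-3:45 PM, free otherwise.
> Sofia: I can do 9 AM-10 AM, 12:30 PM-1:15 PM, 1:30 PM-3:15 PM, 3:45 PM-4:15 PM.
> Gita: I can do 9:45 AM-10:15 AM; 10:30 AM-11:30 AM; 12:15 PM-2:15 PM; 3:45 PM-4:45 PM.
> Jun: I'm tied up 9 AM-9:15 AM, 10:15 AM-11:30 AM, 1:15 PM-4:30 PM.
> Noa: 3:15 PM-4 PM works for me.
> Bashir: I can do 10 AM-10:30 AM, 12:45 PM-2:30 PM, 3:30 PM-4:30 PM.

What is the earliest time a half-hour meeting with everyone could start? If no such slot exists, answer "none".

Gabriel free: 09:30-10:30, 12:30-13:45, 15:45-17:00 (invert busy blocks within the working day).
Sofia free: 09:00-10:00, 12:30-13:15, 13:30-15:15, 15:45-16:15.
Gita free: 09:45-10:15, 10:30-11:30, 12:15-14:15, 15:45-16:45.
Jun free: 09:15-10:15, 11:30-13:15, 16:30-17:00 (invert busy blocks within the working day).
Noa free: 15:15-16:00.
Bashir free: 10:00-10:30, 12:45-14:30, 15:30-16:30.
Gabriel ∩ Sofia: 09:30-10:00, 12:30-13:15, 13:30-13:45, 15:45-16:15.
Gabriel ∩ Sofia ∩ Gita: 09:45-10:00, 12:30-13:15, 13:30-13:45, 15:45-16:15.
Gabriel ∩ Sofia ∩ Gita ∩ Jun: 09:45-10:00, 12:30-13:15.
Gabriel ∩ Sofia ∩ Gita ∩ Jun ∩ Noa: ∅.
Gabriel ∩ Sofia ∩ Gita ∩ Jun ∩ Noa ∩ Bashir: ∅.
There is no time when everyone is free.
No common window is at least 30 minutes long.

none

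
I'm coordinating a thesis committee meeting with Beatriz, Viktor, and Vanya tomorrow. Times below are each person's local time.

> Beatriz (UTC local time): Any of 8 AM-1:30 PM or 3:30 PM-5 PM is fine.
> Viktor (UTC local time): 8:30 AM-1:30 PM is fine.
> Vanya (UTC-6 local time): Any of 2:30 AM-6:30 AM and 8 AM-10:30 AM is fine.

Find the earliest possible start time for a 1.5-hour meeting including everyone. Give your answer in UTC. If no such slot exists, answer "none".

08:30

Beatriz in UTC: 08:00-13:30, 15:30-17:00.
Viktor in UTC: 08:30-13:30.
Vanya in UTC: 08:30-12:30, 14:00-16:30 (add 6h to convert from UTC-6).
Beatriz ∩ Viktor: 08:30-13:30.
Beatriz ∩ Viktor ∩ Vanya: 08:30-12:30.
Those are the intersection windows.
The first common window of at least 90 minutes is 08:30-12:30, so the earliest start is 08:30.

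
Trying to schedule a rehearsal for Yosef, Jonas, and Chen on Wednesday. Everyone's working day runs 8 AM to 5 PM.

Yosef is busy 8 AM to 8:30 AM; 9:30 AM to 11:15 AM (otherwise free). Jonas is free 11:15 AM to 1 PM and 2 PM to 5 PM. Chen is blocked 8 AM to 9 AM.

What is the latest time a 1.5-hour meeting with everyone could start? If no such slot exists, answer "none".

15:30

Yosef free: 08:30-09:30, 11:15-17:00 (invert busy blocks within the working day).
Jonas free: 11:15-13:00, 14:00-17:00.
Chen free: 09:00-17:00 (invert busy blocks within the working day).
Yosef ∩ Jonas: 11:15-13:00, 14:00-17:00.
Yosef ∩ Jonas ∩ Chen: 11:15-13:00, 14:00-17:00.
Those are the intersection windows.
The last common window of at least 90 minutes is 14:00-17:00; a 90-minute meeting can start as late as 15:30 and still end by 17:00.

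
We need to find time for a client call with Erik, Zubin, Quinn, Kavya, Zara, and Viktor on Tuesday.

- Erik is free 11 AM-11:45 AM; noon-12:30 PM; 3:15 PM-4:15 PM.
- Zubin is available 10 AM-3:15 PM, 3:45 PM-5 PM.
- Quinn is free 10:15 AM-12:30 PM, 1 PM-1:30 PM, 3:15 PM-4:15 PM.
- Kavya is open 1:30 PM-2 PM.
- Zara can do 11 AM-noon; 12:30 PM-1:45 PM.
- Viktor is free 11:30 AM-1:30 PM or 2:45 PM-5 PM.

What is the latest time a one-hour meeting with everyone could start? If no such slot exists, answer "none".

Erik ∩ Zubin: 11:00-11:45, 12:00-12:30, 15:45-16:15.
Erik ∩ Zubin ∩ Quinn: 11:00-11:45, 12:00-12:30, 15:45-16:15.
Erik ∩ Zubin ∩ Quinn ∩ Kavya: ∅.
Erik ∩ Zubin ∩ Quinn ∩ Kavya ∩ Zara: ∅.
Erik ∩ Zubin ∩ Quinn ∩ Kavya ∩ Zara ∩ Viktor: ∅.
There is no time when everyone is free.
No common window is at least 60 minutes long.

none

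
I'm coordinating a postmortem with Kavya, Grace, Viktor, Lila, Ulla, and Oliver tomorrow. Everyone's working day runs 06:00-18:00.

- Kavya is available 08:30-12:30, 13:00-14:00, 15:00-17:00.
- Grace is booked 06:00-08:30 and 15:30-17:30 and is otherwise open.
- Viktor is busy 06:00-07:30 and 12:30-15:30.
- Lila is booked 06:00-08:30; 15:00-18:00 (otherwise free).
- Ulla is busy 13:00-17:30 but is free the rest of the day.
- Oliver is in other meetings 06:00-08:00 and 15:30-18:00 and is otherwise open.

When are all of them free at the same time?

08:30-12:30

Kavya free: 08:30-12:30, 13:00-14:00, 15:00-17:00.
Grace free: 08:30-15:30, 17:30-18:00 (invert busy blocks within the working day).
Viktor free: 07:30-12:30, 15:30-18:00 (invert busy blocks within the working day).
Lila free: 08:30-15:00 (invert busy blocks within the working day).
Ulla free: 06:00-13:00, 17:30-18:00 (invert busy blocks within the working day).
Oliver free: 08:00-15:30 (invert busy blocks within the working day).
Kavya ∩ Grace: 08:30-12:30, 13:00-14:00, 15:00-15:30.
Kavya ∩ Grace ∩ Viktor: 08:30-12:30.
Kavya ∩ Grace ∩ Viktor ∩ Lila: 08:30-12:30.
Kavya ∩ Grace ∩ Viktor ∩ Lila ∩ Ulla: 08:30-12:30.
Kavya ∩ Grace ∩ Viktor ∩ Lila ∩ Ulla ∩ Oliver: 08:30-12:30.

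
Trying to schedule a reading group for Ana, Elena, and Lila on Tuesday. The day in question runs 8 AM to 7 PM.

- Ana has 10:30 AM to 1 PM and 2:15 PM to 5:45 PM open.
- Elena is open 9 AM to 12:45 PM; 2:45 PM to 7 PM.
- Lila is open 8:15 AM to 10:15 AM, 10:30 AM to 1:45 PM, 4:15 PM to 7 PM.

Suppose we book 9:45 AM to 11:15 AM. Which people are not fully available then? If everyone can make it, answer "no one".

Ana: not fully free for 09:45-11:15. Elena: free for 09:45-11:15. Lila: not fully free for 09:45-11:15.

Ana, Lila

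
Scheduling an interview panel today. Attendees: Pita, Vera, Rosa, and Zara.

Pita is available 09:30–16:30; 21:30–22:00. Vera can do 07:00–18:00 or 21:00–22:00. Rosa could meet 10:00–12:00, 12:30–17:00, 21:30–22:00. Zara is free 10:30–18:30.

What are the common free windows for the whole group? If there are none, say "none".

Pita ∩ Vera: 09:30-16:30, 21:30-22:00.
Pita ∩ Vera ∩ Rosa: 10:00-12:00, 12:30-16:30, 21:30-22:00.
Pita ∩ Vera ∩ Rosa ∩ Zara: 10:30-12:00, 12:30-16:30.

10:30-12:00, 12:30-16:30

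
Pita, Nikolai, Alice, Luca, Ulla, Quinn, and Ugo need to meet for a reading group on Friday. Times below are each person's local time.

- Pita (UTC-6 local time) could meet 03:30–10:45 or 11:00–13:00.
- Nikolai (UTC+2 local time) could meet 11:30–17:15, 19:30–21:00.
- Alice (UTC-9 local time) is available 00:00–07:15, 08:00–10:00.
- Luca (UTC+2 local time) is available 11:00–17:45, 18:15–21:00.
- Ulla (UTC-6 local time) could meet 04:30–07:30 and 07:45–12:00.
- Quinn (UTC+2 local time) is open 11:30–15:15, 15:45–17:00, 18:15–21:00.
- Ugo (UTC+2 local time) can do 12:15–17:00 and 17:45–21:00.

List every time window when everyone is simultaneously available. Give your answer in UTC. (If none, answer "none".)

10:30-13:15, 13:45-15:00, 17:30-18:00

Pita in UTC: 09:30-16:45, 17:00-19:00 (add 6h to convert from UTC-6).
Nikolai in UTC: 09:30-15:15, 17:30-19:00 (subtract 2h to convert from UTC+2).
Alice in UTC: 09:00-16:15, 17:00-19:00 (add 9h to convert from UTC-9).
Luca in UTC: 09:00-15:45, 16:15-19:00 (subtract 2h to convert from UTC+2).
Ulla in UTC: 10:30-13:30, 13:45-18:00 (add 6h to convert from UTC-6).
Quinn in UTC: 09:30-13:15, 13:45-15:00, 16:15-19:00 (subtract 2h to convert from UTC+2).
Ugo in UTC: 10:15-15:00, 15:45-19:00 (subtract 2h to convert from UTC+2).
Pita ∩ Nikolai: 09:30-15:15, 17:30-19:00.
Pita ∩ Nikolai ∩ Alice: 09:30-15:15, 17:30-19:00.
Pita ∩ Nikolai ∩ Alice ∩ Luca: 09:30-15:15, 17:30-19:00.
Pita ∩ Nikolai ∩ Alice ∩ Luca ∩ Ulla: 10:30-13:30, 13:45-15:15, 17:30-18:00.
Pita ∩ Nikolai ∩ Alice ∩ Luca ∩ Ulla ∩ Quinn: 10:30-13:15, 13:45-15:00, 17:30-18:00.
Pita ∩ Nikolai ∩ Alice ∩ Luca ∩ Ulla ∩ Quinn ∩ Ugo: 10:30-13:15, 13:45-15:00, 17:30-18:00.
So the common availability across everyone is 10:30-13:15, 13:45-15:00, 17:30-18:00.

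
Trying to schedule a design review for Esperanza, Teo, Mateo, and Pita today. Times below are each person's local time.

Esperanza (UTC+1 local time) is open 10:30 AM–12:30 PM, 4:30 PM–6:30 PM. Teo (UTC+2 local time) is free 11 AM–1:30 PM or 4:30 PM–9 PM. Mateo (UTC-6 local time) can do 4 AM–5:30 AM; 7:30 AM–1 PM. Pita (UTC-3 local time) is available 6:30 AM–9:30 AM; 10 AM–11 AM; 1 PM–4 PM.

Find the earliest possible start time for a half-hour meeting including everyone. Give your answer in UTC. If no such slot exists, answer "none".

10:00

Esperanza in UTC: 09:30-11:30, 15:30-17:30 (subtract 1h to convert from UTC+1).
Teo in UTC: 09:00-11:30, 14:30-19:00 (subtract 2h to convert from UTC+2).
Mateo in UTC: 10:00-11:30, 13:30-19:00 (add 6h to convert from UTC-6).
Pita in UTC: 09:30-12:30, 13:00-14:00, 16:00-19:00 (add 3h to convert from UTC-3).
Esperanza ∩ Teo: 09:30-11:30, 15:30-17:30.
Esperanza ∩ Teo ∩ Mateo: 10:00-11:30, 15:30-17:30.
Esperanza ∩ Teo ∩ Mateo ∩ Pita: 10:00-11:30, 16:00-17:30.
So the common availability across everyone is 10:00-11:30, 16:00-17:30.
The first common window of at least 30 minutes is 10:00-11:30, so the earliest start is 10:00.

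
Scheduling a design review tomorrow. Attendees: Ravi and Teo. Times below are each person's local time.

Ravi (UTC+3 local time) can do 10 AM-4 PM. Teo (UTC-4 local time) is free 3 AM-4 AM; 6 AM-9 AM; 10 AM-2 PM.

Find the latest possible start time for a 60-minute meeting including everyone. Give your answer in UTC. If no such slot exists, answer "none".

12:00

Ravi in UTC: 07:00-13:00 (subtract 3h to convert from UTC+3).
Teo in UTC: 07:00-08:00, 10:00-13:00, 14:00-18:00 (add 4h to convert from UTC-4).
Ravi ∩ Teo: 07:00-08:00, 10:00-13:00.
The last common window of at least 60 minutes is 10:00-13:00; a 60-minute meeting can start as late as 12:00 and still end by 13:00.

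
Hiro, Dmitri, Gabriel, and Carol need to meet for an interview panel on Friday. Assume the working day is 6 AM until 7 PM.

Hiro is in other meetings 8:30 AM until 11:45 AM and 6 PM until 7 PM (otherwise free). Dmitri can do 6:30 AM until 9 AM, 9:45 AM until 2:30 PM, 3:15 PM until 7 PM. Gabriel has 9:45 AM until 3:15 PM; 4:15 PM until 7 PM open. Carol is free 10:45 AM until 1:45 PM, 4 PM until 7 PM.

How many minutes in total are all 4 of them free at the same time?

Hiro free: 06:00-08:30, 11:45-18:00 (invert busy blocks within the working day).
Dmitri free: 06:30-09:00, 09:45-14:30, 15:15-19:00.
Gabriel free: 09:45-15:15, 16:15-19:00.
Carol free: 10:45-13:45, 16:00-19:00.
Hiro ∩ Dmitri: 06:30-08:30, 11:45-14:30, 15:15-18:00.
Hiro ∩ Dmitri ∩ Gabriel: 11:45-14:30, 16:15-18:00.
Hiro ∩ Dmitri ∩ Gabriel ∩ Carol: 11:45-13:45, 16:15-18:00.
Summing the common windows: 120 + 105 = 225 minutes.

225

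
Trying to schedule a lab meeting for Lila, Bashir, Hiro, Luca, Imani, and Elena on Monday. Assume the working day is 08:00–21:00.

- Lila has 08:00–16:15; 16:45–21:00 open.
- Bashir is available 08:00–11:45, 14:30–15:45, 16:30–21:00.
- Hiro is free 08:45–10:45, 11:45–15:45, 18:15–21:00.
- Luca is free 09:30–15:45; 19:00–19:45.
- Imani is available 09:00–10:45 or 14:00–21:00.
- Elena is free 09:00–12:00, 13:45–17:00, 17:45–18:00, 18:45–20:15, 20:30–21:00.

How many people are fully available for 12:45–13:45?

3

Lila, Hiro, and Luca can make the full 12:45-13:45 slot — that's 3.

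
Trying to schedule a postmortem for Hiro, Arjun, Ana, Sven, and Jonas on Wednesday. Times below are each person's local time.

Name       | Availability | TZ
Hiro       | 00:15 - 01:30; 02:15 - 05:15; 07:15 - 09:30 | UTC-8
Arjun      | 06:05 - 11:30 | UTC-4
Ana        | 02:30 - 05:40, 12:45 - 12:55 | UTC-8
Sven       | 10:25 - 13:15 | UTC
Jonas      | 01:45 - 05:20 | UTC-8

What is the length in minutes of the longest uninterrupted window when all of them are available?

Hiro in UTC: 08:15-09:30, 10:15-13:15, 15:15-17:30 (add 8h to convert from UTC-8).
Arjun in UTC: 10:05-15:30 (add 4h to convert from UTC-4).
Ana in UTC: 10:30-13:40, 20:45-20:55 (add 8h to convert from UTC-8).
Sven in UTC: 10:25-13:15.
Jonas in UTC: 09:45-13:20 (add 8h to convert from UTC-8).
Hiro ∩ Arjun: 10:15-13:15, 15:15-15:30.
Hiro ∩ Arjun ∩ Ana: 10:30-13:15.
Hiro ∩ Arjun ∩ Ana ∩ Sven: 10:30-13:15.
Hiro ∩ Arjun ∩ Ana ∩ Sven ∩ Jonas: 10:30-13:15.
The longest is 10:30-13:15 at 165 minutes.

165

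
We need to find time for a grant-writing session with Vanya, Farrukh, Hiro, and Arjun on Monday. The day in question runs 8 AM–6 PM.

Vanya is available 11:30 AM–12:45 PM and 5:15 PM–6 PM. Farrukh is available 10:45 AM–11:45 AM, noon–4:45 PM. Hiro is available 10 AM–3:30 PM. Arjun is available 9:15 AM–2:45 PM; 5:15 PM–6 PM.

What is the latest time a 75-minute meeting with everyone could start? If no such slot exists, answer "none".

Vanya ∩ Farrukh: 11:30-11:45, 12:00-12:45.
Vanya ∩ Farrukh ∩ Hiro: 11:30-11:45, 12:00-12:45.
Vanya ∩ Farrukh ∩ Hiro ∩ Arjun: 11:30-11:45, 12:00-12:45.
No common window is at least 75 minutes long.

none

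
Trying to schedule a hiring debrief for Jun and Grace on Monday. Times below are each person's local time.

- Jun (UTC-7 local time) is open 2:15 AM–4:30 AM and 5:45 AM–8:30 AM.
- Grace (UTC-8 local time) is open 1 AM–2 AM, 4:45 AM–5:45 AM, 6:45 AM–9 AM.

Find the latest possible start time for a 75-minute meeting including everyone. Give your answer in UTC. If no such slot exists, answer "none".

none

Jun in UTC: 09:15-11:30, 12:45-15:30 (add 7h to convert from UTC-7).
Grace in UTC: 09:00-10:00, 12:45-13:45, 14:45-17:00 (add 8h to convert from UTC-8).
Jun ∩ Grace: 09:15-10:00, 12:45-13:45, 14:45-15:30.
No common window is at least 75 minutes long.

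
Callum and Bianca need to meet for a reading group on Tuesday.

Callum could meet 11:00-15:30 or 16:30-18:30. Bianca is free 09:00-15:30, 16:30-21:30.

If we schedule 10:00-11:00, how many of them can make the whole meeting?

Bianca can make the full 10:00-11:00 slot — that's 1.

1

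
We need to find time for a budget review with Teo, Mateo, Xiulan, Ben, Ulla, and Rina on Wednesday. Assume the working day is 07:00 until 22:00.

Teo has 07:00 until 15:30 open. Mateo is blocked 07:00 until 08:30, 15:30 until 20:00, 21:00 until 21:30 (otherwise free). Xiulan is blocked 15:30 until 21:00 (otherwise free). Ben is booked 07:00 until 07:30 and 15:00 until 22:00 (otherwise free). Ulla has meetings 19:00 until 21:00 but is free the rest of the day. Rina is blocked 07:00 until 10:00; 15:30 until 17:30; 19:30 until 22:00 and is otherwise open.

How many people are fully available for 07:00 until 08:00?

Teo free: 07:00-15:30.
Mateo free: 08:30-15:30, 20:00-21:00, 21:30-22:00 (invert busy blocks within the working day).
Xiulan free: 07:00-15:30, 21:00-22:00 (invert busy blocks within the working day).
Ben free: 07:30-15:00 (invert busy blocks within the working day).
Ulla free: 07:00-19:00, 21:00-22:00 (invert busy blocks within the working day).
Rina free: 10:00-15:30, 17:30-19:30 (invert busy blocks within the working day).
Teo, Xiulan, and Ulla can make the full 07:00-08:00 slot — that's 3.

3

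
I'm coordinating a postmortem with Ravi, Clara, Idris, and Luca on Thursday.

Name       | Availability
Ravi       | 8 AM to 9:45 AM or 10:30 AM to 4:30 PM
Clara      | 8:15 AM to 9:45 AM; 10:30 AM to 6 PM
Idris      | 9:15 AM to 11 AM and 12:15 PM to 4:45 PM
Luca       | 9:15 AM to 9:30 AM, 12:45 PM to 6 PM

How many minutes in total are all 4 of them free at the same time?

Ravi ∩ Clara: 08:15-09:45, 10:30-16:30.
Ravi ∩ Clara ∩ Idris: 09:15-09:45, 10:30-11:00, 12:15-16:30.
Ravi ∩ Clara ∩ Idris ∩ Luca: 09:15-09:30, 12:45-16:30.
Summing the common windows: 15 + 225 = 240 minutes.

240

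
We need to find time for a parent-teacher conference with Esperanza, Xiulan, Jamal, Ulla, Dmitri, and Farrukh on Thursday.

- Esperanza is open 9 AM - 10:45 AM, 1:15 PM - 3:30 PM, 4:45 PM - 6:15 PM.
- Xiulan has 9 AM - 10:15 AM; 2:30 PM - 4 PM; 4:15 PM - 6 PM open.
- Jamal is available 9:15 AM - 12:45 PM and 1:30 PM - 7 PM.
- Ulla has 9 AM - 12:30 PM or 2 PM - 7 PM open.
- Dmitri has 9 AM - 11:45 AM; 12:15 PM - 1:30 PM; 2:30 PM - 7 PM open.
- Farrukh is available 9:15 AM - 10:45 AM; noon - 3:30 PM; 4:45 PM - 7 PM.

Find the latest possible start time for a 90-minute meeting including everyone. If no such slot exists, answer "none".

none

Esperanza ∩ Xiulan: 09:00-10:15, 14:30-15:30, 16:45-18:00.
Esperanza ∩ Xiulan ∩ Jamal: 09:15-10:15, 14:30-15:30, 16:45-18:00.
Esperanza ∩ Xiulan ∩ Jamal ∩ Ulla: 09:15-10:15, 14:30-15:30, 16:45-18:00.
Esperanza ∩ Xiulan ∩ Jamal ∩ Ulla ∩ Dmitri: 09:15-10:15, 14:30-15:30, 16:45-18:00.
Esperanza ∩ Xiulan ∩ Jamal ∩ Ulla ∩ Dmitri ∩ Farrukh: 09:15-10:15, 14:30-15:30, 16:45-18:00.
No common window is at least 90 minutes long.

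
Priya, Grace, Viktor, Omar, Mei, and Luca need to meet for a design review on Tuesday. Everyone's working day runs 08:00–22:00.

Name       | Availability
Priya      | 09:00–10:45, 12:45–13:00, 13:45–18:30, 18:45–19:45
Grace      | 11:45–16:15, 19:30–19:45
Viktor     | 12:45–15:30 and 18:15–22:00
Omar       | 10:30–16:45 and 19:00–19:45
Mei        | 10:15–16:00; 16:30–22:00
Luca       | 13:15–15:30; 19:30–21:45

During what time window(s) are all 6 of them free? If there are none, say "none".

13:45-15:30, 19:30-19:45

Priya ∩ Grace: 12:45-13:00, 13:45-16:15, 19:30-19:45.
Priya ∩ Grace ∩ Viktor: 12:45-13:00, 13:45-15:30, 19:30-19:45.
Priya ∩ Grace ∩ Viktor ∩ Omar: 12:45-13:00, 13:45-15:30, 19:30-19:45.
Priya ∩ Grace ∩ Viktor ∩ Omar ∩ Mei: 12:45-13:00, 13:45-15:30, 19:30-19:45.
Priya ∩ Grace ∩ Viktor ∩ Omar ∩ Mei ∩ Luca: 13:45-15:30, 19:30-19:45.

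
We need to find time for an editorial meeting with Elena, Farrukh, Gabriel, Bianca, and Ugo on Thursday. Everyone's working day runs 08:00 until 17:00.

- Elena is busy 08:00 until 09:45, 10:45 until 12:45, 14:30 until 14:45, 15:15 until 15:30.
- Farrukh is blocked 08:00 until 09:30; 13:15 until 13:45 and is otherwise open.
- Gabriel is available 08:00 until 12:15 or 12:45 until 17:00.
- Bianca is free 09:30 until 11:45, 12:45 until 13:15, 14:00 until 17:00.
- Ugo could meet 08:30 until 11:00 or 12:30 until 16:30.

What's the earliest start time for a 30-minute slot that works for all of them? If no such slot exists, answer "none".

Elena free: 09:45-10:45, 12:45-14:30, 14:45-15:15, 15:30-17:00 (invert busy blocks within the working day).
Farrukh free: 09:30-13:15, 13:45-17:00 (invert busy blocks within the working day).
Gabriel free: 08:00-12:15, 12:45-17:00.
Bianca free: 09:30-11:45, 12:45-13:15, 14:00-17:00.
Ugo free: 08:30-11:00, 12:30-16:30.
Elena ∩ Farrukh: 09:45-10:45, 12:45-13:15, 13:45-14:30, 14:45-15:15, 15:30-17:00.
Elena ∩ Farrukh ∩ Gabriel: 09:45-10:45, 12:45-13:15, 13:45-14:30, 14:45-15:15, 15:30-17:00.
Elena ∩ Farrukh ∩ Gabriel ∩ Bianca: 09:45-10:45, 12:45-13:15, 14:00-14:30, 14:45-15:15, 15:30-17:00.
Elena ∩ Farrukh ∩ Gabriel ∩ Bianca ∩ Ugo: 09:45-10:45, 12:45-13:15, 14:00-14:30, 14:45-15:15, 15:30-16:30.
So the common availability across everyone is 09:45-10:45, 12:45-13:15, 14:00-14:30, 14:45-15:15, 15:30-16:30.
The first common window of at least 30 minutes is 09:45-10:45, so the earliest start is 09:45.

09:45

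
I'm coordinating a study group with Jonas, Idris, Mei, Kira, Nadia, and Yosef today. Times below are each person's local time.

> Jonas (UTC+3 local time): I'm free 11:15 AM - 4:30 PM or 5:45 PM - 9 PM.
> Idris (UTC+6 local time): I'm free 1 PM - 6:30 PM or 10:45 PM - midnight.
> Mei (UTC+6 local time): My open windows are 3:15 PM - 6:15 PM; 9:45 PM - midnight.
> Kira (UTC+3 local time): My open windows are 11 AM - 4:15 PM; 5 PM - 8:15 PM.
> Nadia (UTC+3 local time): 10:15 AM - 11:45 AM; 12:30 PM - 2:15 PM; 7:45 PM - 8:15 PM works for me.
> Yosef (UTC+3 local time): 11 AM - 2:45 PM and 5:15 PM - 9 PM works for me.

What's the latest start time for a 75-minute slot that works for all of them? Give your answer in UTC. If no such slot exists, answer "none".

Jonas in UTC: 08:15-13:30, 14:45-18:00 (subtract 3h to convert from UTC+3).
Idris in UTC: 07:00-12:30, 16:45-18:00 (subtract 6h to convert from UTC+6).
Mei in UTC: 09:15-12:15, 15:45-18:00 (subtract 6h to convert from UTC+6).
Kira in UTC: 08:00-13:15, 14:00-17:15 (subtract 3h to convert from UTC+3).
Nadia in UTC: 07:15-08:45, 09:30-11:15, 16:45-17:15 (subtract 3h to convert from UTC+3).
Yosef in UTC: 08:00-11:45, 14:15-18:00 (subtract 3h to convert from UTC+3).
Jonas ∩ Idris: 08:15-12:30, 16:45-18:00.
Jonas ∩ Idris ∩ Mei: 09:15-12:15, 16:45-18:00.
Jonas ∩ Idris ∩ Mei ∩ Kira: 09:15-12:15, 16:45-17:15.
Jonas ∩ Idris ∩ Mei ∩ Kira ∩ Nadia: 09:30-11:15, 16:45-17:15.
Jonas ∩ Idris ∩ Mei ∩ Kira ∩ Nadia ∩ Yosef: 09:30-11:15, 16:45-17:15.
Those are the intersection windows.
The last common window of at least 75 minutes is 09:30-11:15; a 75-minute meeting can start as late as 10:00 and still end by 11:15.

10:00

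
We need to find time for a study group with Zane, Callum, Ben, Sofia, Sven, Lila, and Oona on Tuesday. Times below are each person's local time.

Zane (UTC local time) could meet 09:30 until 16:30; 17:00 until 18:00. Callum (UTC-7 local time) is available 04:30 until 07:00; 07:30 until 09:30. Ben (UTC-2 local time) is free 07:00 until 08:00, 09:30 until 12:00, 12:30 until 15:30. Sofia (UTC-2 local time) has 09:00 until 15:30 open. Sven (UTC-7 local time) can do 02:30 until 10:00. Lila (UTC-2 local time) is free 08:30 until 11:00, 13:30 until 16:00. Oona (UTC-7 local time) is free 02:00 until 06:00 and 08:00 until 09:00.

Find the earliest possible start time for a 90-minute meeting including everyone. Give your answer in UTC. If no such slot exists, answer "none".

11:30

Zane in UTC: 09:30-16:30, 17:00-18:00.
Callum in UTC: 11:30-14:00, 14:30-16:30 (add 7h to convert from UTC-7).
Ben in UTC: 09:00-10:00, 11:30-14:00, 14:30-17:30 (add 2h to convert from UTC-2).
Sofia in UTC: 11:00-17:30 (add 2h to convert from UTC-2).
Sven in UTC: 09:30-17:00 (add 7h to convert from UTC-7).
Lila in UTC: 10:30-13:00, 15:30-18:00 (add 2h to convert from UTC-2).
Oona in UTC: 09:00-13:00, 15:00-16:00 (add 7h to convert from UTC-7).
Zane ∩ Callum: 11:30-14:00, 14:30-16:30.
Zane ∩ Callum ∩ Ben: 11:30-14:00, 14:30-16:30.
Zane ∩ Callum ∩ Ben ∩ Sofia: 11:30-14:00, 14:30-16:30.
Zane ∩ Callum ∩ Ben ∩ Sofia ∩ Sven: 11:30-14:00, 14:30-16:30.
Zane ∩ Callum ∩ Ben ∩ Sofia ∩ Sven ∩ Lila: 11:30-13:00, 15:30-16:30.
Zane ∩ Callum ∩ Ben ∩ Sofia ∩ Sven ∩ Lila ∩ Oona: 11:30-13:00, 15:30-16:00.
The first common window of at least 90 minutes is 11:30-13:00, so the earliest start is 11:30.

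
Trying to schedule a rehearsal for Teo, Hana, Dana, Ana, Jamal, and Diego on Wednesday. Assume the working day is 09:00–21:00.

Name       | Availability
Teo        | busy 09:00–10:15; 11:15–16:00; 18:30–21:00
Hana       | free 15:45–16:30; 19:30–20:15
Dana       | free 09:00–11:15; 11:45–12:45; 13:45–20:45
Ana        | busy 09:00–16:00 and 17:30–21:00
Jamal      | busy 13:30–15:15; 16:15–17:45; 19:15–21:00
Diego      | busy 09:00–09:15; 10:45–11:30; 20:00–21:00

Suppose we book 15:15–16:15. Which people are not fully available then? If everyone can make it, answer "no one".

Teo free: 10:15-11:15, 16:00-18:30 (invert busy blocks within the working day).
Hana free: 15:45-16:30, 19:30-20:15.
Dana free: 09:00-11:15, 11:45-12:45, 13:45-20:45.
Ana free: 16:00-17:30 (invert busy blocks within the working day).
Jamal free: 09:00-13:30, 15:15-16:15, 17:45-19:15 (invert busy blocks within the working day).
Diego free: 09:15-10:45, 11:30-20:00 (invert busy blocks within the working day).
Teo: not fully free for 15:15-16:15. Hana: not fully free for 15:15-16:15. Dana: free for 15:15-16:15. Ana: not fully free for 15:15-16:15. Jamal: free for 15:15-16:15. Diego: free for 15:15-16:15.

Ana, Hana, Teo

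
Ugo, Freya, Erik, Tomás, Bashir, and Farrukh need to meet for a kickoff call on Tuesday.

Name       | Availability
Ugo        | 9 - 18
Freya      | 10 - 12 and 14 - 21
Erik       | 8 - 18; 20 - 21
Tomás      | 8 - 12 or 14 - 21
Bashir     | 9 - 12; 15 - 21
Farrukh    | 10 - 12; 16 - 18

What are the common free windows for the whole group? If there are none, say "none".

10:00-12:00, 16:00-18:00

Ugo ∩ Freya: 10:00-12:00, 14:00-18:00.
Ugo ∩ Freya ∩ Erik: 10:00-12:00, 14:00-18:00.
Ugo ∩ Freya ∩ Erik ∩ Tomás: 10:00-12:00, 14:00-18:00.
Ugo ∩ Freya ∩ Erik ∩ Tomás ∩ Bashir: 10:00-12:00, 15:00-18:00.
Ugo ∩ Freya ∩ Erik ∩ Tomás ∩ Bashir ∩ Farrukh: 10:00-12:00, 16:00-18:00.
Those are the intersection windows.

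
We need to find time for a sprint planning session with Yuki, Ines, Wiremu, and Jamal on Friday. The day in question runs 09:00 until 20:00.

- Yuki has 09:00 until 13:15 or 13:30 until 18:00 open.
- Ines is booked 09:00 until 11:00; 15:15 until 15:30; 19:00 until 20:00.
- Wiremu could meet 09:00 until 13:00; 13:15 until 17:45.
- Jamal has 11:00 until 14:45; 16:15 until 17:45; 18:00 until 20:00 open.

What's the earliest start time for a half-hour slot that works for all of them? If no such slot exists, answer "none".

Yuki free: 09:00-13:15, 13:30-18:00.
Ines free: 11:00-15:15, 15:30-19:00 (invert busy blocks within the working day).
Wiremu free: 09:00-13:00, 13:15-17:45.
Jamal free: 11:00-14:45, 16:15-17:45, 18:00-20:00.
Yuki ∩ Ines: 11:00-13:15, 13:30-15:15, 15:30-18:00.
Yuki ∩ Ines ∩ Wiremu: 11:00-13:00, 13:30-15:15, 15:30-17:45.
Yuki ∩ Ines ∩ Wiremu ∩ Jamal: 11:00-13:00, 13:30-14:45, 16:15-17:45.
The first common window of at least 30 minutes is 11:00-13:00, so the earliest start is 11:00.

11:00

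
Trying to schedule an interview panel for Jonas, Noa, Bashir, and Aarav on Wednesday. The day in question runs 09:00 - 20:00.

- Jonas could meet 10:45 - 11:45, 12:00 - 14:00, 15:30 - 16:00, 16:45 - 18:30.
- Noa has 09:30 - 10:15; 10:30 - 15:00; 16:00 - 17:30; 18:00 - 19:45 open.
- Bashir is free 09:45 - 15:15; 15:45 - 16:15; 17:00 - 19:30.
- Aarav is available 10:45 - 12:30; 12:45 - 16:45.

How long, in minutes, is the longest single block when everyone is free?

Jonas ∩ Noa: 10:45-11:45, 12:00-14:00, 16:45-17:30, 18:00-18:30.
Jonas ∩ Noa ∩ Bashir: 10:45-11:45, 12:00-14:00, 17:00-17:30, 18:00-18:30.
Jonas ∩ Noa ∩ Bashir ∩ Aarav: 10:45-11:45, 12:00-12:30, 12:45-14:00.
The longest is 12:45-14:00 at 75 minutes.

75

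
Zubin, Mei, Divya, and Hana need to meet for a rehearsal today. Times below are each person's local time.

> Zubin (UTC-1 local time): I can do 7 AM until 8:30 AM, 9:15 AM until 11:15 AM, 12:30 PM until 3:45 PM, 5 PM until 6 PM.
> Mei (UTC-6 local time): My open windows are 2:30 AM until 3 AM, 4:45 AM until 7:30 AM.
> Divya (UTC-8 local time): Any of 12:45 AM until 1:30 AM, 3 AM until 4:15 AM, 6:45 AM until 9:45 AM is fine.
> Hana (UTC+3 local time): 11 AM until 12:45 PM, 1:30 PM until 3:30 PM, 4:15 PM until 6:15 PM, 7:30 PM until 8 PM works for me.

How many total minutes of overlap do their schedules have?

90

Zubin in UTC: 08:00-09:30, 10:15-12:15, 13:30-16:45, 18:00-19:00 (add 1h to convert from UTC-1).
Mei in UTC: 08:30-09:00, 10:45-13:30 (add 6h to convert from UTC-6).
Divya in UTC: 08:45-09:30, 11:00-12:15, 14:45-17:45 (add 8h to convert from UTC-8).
Hana in UTC: 08:00-09:45, 10:30-12:30, 13:15-15:15, 16:30-17:00 (subtract 3h to convert from UTC+3).
Zubin ∩ Mei: 08:30-09:00, 10:45-12:15.
Zubin ∩ Mei ∩ Divya: 08:45-09:00, 11:00-12:15.
Zubin ∩ Mei ∩ Divya ∩ Hana: 08:45-09:00, 11:00-12:15.
So the common availability across everyone is 08:45-09:00, 11:00-12:15.
Summing the common windows: 15 + 75 = 90 minutes.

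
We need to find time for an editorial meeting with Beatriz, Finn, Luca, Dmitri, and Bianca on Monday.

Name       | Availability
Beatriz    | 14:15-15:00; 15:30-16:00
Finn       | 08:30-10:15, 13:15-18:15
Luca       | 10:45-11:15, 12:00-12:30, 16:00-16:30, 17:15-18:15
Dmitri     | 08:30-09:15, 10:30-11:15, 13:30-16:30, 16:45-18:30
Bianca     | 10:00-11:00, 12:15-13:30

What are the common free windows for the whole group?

Beatriz ∩ Finn: 14:15-15:00, 15:30-16:00.
Beatriz ∩ Finn ∩ Luca: ∅.
Beatriz ∩ Finn ∩ Luca ∩ Dmitri: ∅.
Beatriz ∩ Finn ∩ Luca ∩ Dmitri ∩ Bianca: ∅.
There is no time when everyone is free.

none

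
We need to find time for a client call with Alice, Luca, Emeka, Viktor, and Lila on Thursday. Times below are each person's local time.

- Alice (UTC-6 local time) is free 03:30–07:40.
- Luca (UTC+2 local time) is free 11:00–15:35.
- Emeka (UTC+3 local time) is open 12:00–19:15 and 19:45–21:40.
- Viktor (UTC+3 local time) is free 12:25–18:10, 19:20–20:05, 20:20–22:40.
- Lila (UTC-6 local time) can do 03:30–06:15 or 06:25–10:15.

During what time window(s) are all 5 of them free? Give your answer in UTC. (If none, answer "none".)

09:30-12:15, 12:25-13:35

Alice in UTC: 09:30-13:40 (add 6h to convert from UTC-6).
Luca in UTC: 09:00-13:35 (subtract 2h to convert from UTC+2).
Emeka in UTC: 09:00-16:15, 16:45-18:40 (subtract 3h to convert from UTC+3).
Viktor in UTC: 09:25-15:10, 16:20-17:05, 17:20-19:40 (subtract 3h to convert from UTC+3).
Lila in UTC: 09:30-12:15, 12:25-16:15 (add 6h to convert from UTC-6).
Alice ∩ Luca: 09:30-13:35.
Alice ∩ Luca ∩ Emeka: 09:30-13:35.
Alice ∩ Luca ∩ Emeka ∩ Viktor: 09:30-13:35.
Alice ∩ Luca ∩ Emeka ∩ Viktor ∩ Lila: 09:30-12:15, 12:25-13:35.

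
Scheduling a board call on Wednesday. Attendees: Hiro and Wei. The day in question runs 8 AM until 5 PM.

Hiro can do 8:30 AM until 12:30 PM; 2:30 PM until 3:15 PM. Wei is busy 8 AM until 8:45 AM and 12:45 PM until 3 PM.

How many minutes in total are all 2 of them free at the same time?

240

Hiro free: 08:30-12:30, 14:30-15:15.
Wei free: 08:45-12:45, 15:00-17:00 (invert busy blocks within the working day).
Hiro ∩ Wei: 08:45-12:30, 15:00-15:15.
Summing the common windows: 225 + 15 = 240 minutes.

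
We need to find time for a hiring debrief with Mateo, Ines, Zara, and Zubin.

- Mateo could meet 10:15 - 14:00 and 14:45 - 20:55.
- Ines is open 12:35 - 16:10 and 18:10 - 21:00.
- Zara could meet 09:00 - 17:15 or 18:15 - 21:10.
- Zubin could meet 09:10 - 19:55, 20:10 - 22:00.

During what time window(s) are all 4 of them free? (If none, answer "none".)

12:35-14:00, 14:45-16:10, 18:15-19:55, 20:10-20:55

Mateo ∩ Ines: 12:35-14:00, 14:45-16:10, 18:10-20:55.
Mateo ∩ Ines ∩ Zara: 12:35-14:00, 14:45-16:10, 18:15-20:55.
Mateo ∩ Ines ∩ Zara ∩ Zubin: 12:35-14:00, 14:45-16:10, 18:15-19:55, 20:10-20:55.
Those are the intersection windows.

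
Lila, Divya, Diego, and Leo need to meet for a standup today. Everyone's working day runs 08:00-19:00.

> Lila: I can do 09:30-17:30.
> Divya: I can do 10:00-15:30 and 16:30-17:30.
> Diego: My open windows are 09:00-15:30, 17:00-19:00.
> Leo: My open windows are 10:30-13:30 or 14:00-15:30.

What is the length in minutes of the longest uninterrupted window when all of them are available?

180

Lila ∩ Divya: 10:00-15:30, 16:30-17:30.
Lila ∩ Divya ∩ Diego: 10:00-15:30, 17:00-17:30.
Lila ∩ Divya ∩ Diego ∩ Leo: 10:30-13:30, 14:00-15:30.
Those are the intersection windows.
The longest is 10:30-13:30 at 180 minutes.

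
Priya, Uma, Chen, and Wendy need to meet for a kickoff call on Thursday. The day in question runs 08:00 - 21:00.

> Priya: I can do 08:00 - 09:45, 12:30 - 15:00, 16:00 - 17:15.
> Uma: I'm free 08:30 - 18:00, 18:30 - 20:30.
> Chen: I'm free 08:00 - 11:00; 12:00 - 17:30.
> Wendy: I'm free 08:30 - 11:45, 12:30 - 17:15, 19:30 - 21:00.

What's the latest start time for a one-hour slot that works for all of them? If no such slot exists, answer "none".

Priya ∩ Uma: 08:30-09:45, 12:30-15:00, 16:00-17:15.
Priya ∩ Uma ∩ Chen: 08:30-09:45, 12:30-15:00, 16:00-17:15.
Priya ∩ Uma ∩ Chen ∩ Wendy: 08:30-09:45, 12:30-15:00, 16:00-17:15.
Those are the intersection windows.
The last common window of at least 60 minutes is 16:00-17:15; a 60-minute meeting can start as late as 16:15 and still end by 17:15.

16:15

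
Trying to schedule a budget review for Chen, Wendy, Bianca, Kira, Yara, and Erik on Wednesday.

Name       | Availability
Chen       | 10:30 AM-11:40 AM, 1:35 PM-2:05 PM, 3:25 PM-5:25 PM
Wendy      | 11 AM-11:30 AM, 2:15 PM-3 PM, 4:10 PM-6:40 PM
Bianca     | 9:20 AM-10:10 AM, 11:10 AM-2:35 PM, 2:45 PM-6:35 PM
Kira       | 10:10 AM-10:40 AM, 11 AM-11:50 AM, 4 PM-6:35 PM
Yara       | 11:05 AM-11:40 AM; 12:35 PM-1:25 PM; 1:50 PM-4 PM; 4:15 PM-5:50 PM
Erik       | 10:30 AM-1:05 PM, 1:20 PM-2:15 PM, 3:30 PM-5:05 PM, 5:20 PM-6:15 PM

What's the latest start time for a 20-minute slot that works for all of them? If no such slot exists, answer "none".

16:45

Chen ∩ Wendy: 11:00-11:30, 16:10-17:25.
Chen ∩ Wendy ∩ Bianca: 11:10-11:30, 16:10-17:25.
Chen ∩ Wendy ∩ Bianca ∩ Kira: 11:10-11:30, 16:10-17:25.
Chen ∩ Wendy ∩ Bianca ∩ Kira ∩ Yara: 11:10-11:30, 16:15-17:25.
Chen ∩ Wendy ∩ Bianca ∩ Kira ∩ Yara ∩ Erik: 11:10-11:30, 16:15-17:05, 17:20-17:25.
So the common availability across everyone is 11:10-11:30, 16:15-17:05, 17:20-17:25.
The last common window of at least 20 minutes is 16:15-17:05; a 20-minute meeting can start as late as 16:45 and still end by 17:05.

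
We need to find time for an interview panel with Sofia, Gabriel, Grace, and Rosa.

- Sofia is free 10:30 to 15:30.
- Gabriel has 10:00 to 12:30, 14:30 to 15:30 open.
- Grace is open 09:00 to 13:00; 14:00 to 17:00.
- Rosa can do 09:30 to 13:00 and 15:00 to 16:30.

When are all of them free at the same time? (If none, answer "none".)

10:30-12:30, 15:00-15:30

Sofia ∩ Gabriel: 10:30-12:30, 14:30-15:30.
Sofia ∩ Gabriel ∩ Grace: 10:30-12:30, 14:30-15:30.
Sofia ∩ Gabriel ∩ Grace ∩ Rosa: 10:30-12:30, 15:00-15:30.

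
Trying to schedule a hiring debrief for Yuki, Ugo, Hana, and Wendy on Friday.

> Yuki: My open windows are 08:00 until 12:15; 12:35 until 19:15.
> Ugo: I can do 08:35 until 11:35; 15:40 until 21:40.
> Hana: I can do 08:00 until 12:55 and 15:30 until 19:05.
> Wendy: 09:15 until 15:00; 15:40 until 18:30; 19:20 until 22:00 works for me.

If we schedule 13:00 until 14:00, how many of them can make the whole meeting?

2

Yuki and Wendy can make the full 13:00-14:00 slot — that's 2.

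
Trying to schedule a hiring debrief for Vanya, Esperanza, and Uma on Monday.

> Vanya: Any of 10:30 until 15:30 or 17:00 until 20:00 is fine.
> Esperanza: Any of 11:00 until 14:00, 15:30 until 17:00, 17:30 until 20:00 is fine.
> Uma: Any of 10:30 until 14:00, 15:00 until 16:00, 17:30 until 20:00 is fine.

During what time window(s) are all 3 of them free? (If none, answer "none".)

11:00-14:00, 17:30-20:00

Vanya ∩ Esperanza: 11:00-14:00, 17:30-20:00.
Vanya ∩ Esperanza ∩ Uma: 11:00-14:00, 17:30-20:00.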